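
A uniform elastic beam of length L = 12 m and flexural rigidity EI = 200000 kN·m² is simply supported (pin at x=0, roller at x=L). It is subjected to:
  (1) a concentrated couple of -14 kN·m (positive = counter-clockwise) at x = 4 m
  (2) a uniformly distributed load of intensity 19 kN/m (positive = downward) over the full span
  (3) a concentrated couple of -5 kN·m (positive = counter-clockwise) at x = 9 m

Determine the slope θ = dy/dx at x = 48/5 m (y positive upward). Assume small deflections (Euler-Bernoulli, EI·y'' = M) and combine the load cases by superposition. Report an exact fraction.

Load 1 — applied couple M₀=-14 kN·m at a=4 m (b=L-a=8):
  θ_1 = (M₀x²/(2L)-M₀(x-a)+C₁)/EI  [x>a] with C₁=M₀(3b²-L²)/(6L)=-28/3 = ((-14)·(48/5)²/(2·12)-(-14)·((48/5)-4)+(-28/3))/200000 = 287/3750000 rad
Load 2 — uniform load w=19 kN/m over full span:
  θ_2 = -w(L³-6Lx²+4x³)/(24EI) = -19·(12³-6·12·(48/5)²+4·(48/5)³)/(24·200000) = 16929/3125000 rad
Load 3 — applied couple M₀=-5 kN·m at a=9 m (b=L-a=3):
  θ_3 = (M₀x²/(2L)-M₀(x-a)+C₁)/EI  [x>a] with C₁=M₀(3b²-L²)/(6L)=65/8 = ((-5)·(48/5)²/(2·12)-(-5)·((48/5)-9)+(65/8))/200000 = -323/8000000 rad
Superposition: θ = Σ θ_i = 3272063/600000000 rad ≈ 0.005453 rad

θ(48/5) = 3272063/600000000 rad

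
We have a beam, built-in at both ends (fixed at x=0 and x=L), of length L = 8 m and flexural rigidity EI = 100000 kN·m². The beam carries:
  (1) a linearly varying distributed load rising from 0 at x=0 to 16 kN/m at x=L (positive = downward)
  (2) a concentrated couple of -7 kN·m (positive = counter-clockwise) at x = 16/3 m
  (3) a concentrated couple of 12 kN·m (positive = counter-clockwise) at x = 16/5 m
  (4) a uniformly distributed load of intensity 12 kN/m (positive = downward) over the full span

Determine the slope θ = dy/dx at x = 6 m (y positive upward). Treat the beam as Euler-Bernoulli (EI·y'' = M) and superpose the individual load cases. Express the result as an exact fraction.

θ(6) = 5633/7500000 rad

Load 1 — triangular load w₀=16 kN/m (0→w₀ over full span):
  θ_1 = -w₀(2x(L-x)(L-2x)(x+2L)+x²(L-x)²)/(120LEI) = -16·(2·6·(8-6)·(8-2·6)·(6+2·8)+6²·(8-6)²)/(120·8·100000) = 41/125000 rad
Load 2 — applied couple M₀=-7 kN·m at a=16/3 m (b=L-a=8/3):
  θ_2 = (R_Ax²/2 - M_Ax - M₀(x-a))/EI  [x>a] with R_A=-7/6, M_A=-7/3 = ((-7/6)·6²/2 - (-7/3)·6 - (-7)·(6-(16/3)))/100000 = -7/300000 rad
Load 3 — applied couple M₀=12 kN·m at a=16/5 m (b=L-a=24/5):
  θ_3 = (R_Ax²/2 - M_Ax - M₀(x-a))/EI  [x>a] with R_A=54/25, M_A=36/25 = ((54/25)·6²/2 - (36/25)·6 - 12·(6-(16/5)))/100000 = -21/625000 rad
Load 4 — uniform load w=12 kN/m over full span:
  θ_4 = -wx(L-x)(L-2x)/(12EI) = -12·6·(8-6)·(8-2·6)/(12·100000) = 3/6250 rad
Superposition: θ = Σ θ_i = 5633/7500000 rad ≈ 0.000751 rad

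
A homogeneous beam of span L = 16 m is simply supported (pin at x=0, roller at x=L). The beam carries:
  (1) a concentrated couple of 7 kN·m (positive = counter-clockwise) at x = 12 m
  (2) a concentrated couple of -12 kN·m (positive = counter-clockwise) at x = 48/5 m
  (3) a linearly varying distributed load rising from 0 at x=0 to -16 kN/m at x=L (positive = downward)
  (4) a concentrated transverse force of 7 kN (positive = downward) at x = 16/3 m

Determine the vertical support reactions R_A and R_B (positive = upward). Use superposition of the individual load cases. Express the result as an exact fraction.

Load 1 — applied couple M₀=7 kN·m at a=12 m (b=L-a=4):
  R_A = M₀/L = 7/16 kN
  R_B = -M₀/L = -7/16 kN
Load 2 — applied couple M₀=-12 kN·m at a=48/5 m (b=L-a=32/5):
  R_A = M₀/L = (-12)/16 = -3/4 kN
  R_B = -M₀/L = -(-12)/16 = 3/4 kN
Load 3 — triangular load w₀=-16 kN/m (0→w₀ over full span):
  R_A = w₀L/6 = (-16)·16/6 = -128/3 kN
  R_B = w₀L/3 = (-16)·16/3 = -256/3 kN
Load 4 — point force P=7 kN at a=16/3 m (b=L-a=32/3):
  R_A = Pb/L = 7·(32/3)/16 = 14/3 kN
  R_B = Pa/L = 7·(16/3)/16 = 7/3 kN
Superposition: R_A = -613/16 kN, R_B = -1323/16 kN

R_A = -613/16 kN, R_B = -1323/16 kN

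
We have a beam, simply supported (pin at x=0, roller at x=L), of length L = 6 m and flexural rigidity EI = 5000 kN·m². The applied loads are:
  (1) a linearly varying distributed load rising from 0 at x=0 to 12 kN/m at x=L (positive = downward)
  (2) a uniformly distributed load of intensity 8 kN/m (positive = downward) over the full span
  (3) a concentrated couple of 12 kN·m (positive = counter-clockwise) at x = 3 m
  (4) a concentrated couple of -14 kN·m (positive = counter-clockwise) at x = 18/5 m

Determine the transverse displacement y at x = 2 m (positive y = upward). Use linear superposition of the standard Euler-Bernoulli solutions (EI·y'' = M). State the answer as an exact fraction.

y(2) = -21887/562500 m

Load 1 — triangular load w₀=12 kN/m (0→w₀ over full span):
  y_1 = -w₀x(7L⁴-10L²x²+3x⁴)/(360LEI) = -12·2·(7·6⁴-10·6²·2²+3·2⁴)/(360·6·5000) = -32/1875 m
Load 2 — uniform load w=8 kN/m over full span:
  y_2 = -wx(L³-2Lx²+x³)/(24EI) = -8·2·(6³-2·6·2²+2³)/(24·5000) = -44/1875 m
Load 3 — applied couple M₀=12 kN·m at a=3 m (b=L-a=3):
  y_3 = (M₀x³/(6L)+C₁x)/EI  [x≤a] with C₁=M₀(3b²-L²)/(6L)=-3 = (12·2³/(6·6)+(-3)·2)/5000 = -1/1500 m
Load 4 — applied couple M₀=-14 kN·m at a=18/5 m (b=L-a=12/5):
  y_4 = (M₀x³/(6L)+C₁x)/EI  [x≤a] with C₁=M₀(3b²-L²)/(6L)=182/25 = ((-14)·2³/(6·6)+(182/25)·2)/5000 = 322/140625 m
Superposition: y = Σ y_i = -21887/562500 m ≈ -0.038910 m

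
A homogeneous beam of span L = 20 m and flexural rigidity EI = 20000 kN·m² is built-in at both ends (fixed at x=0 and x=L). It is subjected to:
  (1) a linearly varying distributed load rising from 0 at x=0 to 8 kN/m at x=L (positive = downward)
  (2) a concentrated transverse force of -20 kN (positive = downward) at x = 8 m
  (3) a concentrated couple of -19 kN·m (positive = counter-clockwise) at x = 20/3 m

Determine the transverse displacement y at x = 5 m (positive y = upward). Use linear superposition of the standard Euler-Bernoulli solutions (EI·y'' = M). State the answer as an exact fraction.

y(5) = -121/5760 m

Load 1 — triangular load w₀=8 kN/m (0→w₀ over full span):
  y_1 = -w₀x²(L-x)²(x+2L)/(120LEI) = -8·5²·(20-5)²·(5+2·20)/(120·20·20000) = -27/640 m
Load 2 — point force P=-20 kN at a=8 m (b=L-a=12):
  y_2 = -Pb²x²(3aL-(3a+b)x)/(6L³EI)  [x≤a] = -(-20)·12²·5²·(3·8·20-(3·8+12)·5)/(6·20³·20000) = 9/400 m
Load 3 — applied couple M₀=-19 kN·m at a=20/3 m (b=L-a=40/3):
  y_3 = (R_Ax³/6 - M_Ax²/2)/EI  [x≤a] with R_A=-19/15, M_A=0 = ((-19/15)·5³/6 - 0·5²/2)/20000 = -19/14400 m
Superposition: y = Σ y_i = -121/5760 m ≈ -0.021007 m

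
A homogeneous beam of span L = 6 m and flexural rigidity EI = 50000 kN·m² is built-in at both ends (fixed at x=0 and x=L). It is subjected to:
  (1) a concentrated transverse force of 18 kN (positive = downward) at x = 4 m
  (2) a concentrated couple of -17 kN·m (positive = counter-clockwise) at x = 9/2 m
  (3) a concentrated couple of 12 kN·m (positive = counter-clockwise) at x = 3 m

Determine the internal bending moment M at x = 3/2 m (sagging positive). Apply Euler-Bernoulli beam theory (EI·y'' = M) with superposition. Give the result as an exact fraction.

Load 1 — point force P=18 kN at a=4 m (b=L-a=2):
  M_1 = Pb²(3a+b)x/L³ - Pab²/L²  [x≤a] = 18·2²·(3·4+2)·(3/2)/6³ - 18·4·2²/6² = -1 kN·m
Load 2 — applied couple M₀=-17 kN·m at a=9/2 m (b=L-a=3/2):
  M_2 = R_Ax - M_A  [x≤a] with R_A=-51/16, M_A=-85/16 = (-51/16)·(3/2) - (-85/16) = 17/32 kN·m
Load 3 — applied couple M₀=12 kN·m at a=3 m (b=L-a=3):
  M_3 = R_Ax - M_A  [x≤a] with R_A=3, M_A=3 = 3·(3/2) - 3 = 3/2 kN·m
Superposition: M = Σ M_i = 33/32 kN·m ≈ 1.031250 kN·m

M(3/2) = 33/32 kN·m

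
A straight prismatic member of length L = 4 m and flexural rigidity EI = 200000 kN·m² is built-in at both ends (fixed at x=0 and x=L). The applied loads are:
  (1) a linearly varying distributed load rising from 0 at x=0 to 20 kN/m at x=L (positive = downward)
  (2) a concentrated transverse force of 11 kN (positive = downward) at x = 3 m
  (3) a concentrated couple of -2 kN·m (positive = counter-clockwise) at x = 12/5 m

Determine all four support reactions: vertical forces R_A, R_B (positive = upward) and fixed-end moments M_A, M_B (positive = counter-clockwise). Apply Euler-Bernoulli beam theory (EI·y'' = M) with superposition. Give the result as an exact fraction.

R_A = 10399/800 kN, M_A = 14507/1200 kN·m, R_B = 30401/800 kN, M_B = -8971/400 kN·m

Load 1 — triangular load w₀=20 kN/m (0→w₀ over full span):
  R_A = 3w₀L/20 = 3·20·4/20 = 12 kN
  M_A = w₀L²/30 = 20·4²/30 = 32/3 kN·m
  R_B = 7w₀L/20 = 7·20·4/20 = 28 kN
  M_B = -w₀L²/20 = -20·4²/20 = -16 kN·m
Load 2 — point force P=11 kN at a=3 m (b=L-a=1):
  R_A = Pb²(3a+b)/L³ = 11·1²·(3·3+1)/4³ = 55/32 kN
  M_A = Pab²/L² = 11·3·1²/4² = 33/16 kN·m
  R_B = Pa²(a+3b)/L³ = 11·3²·(3+3·1)/4³ = 297/32 kN
  M_B = -Pa²b/L² = -11·3²·1/4² = -99/16 kN·m
Load 3 — applied couple M₀=-2 kN·m at a=12/5 m (b=L-a=8/5):
  R_A = 6M₀ab/L³ = 6·(-2)·(12/5)·(8/5)/4³ = -18/25 kN
  M_A = M₀b(2a-b)/L² = (-2)·(8/5)·(2·(12/5)-(8/5))/4² = -16/25 kN·m
  R_B = -6M₀ab/L³ = -6·(-2)·(12/5)·(8/5)/4³ = 18/25 kN
  M_B = M₀a(2b-a)/L² = (-2)·(12/5)·(2·(8/5)-(12/5))/4² = -6/25 kN·m
Superposition: R_A = 10399/800 kN, M_A = 14507/1200 kN·m, R_B = 30401/800 kN, M_B = -8971/400 kN·m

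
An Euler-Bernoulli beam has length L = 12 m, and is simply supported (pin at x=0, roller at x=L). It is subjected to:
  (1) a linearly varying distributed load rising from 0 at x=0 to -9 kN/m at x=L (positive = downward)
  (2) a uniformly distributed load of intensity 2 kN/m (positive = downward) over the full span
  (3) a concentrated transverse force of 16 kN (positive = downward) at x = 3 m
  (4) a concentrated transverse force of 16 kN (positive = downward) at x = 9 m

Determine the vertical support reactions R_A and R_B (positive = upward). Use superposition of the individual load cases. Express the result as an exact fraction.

Load 1 — triangular load w₀=-9 kN/m (0→w₀ over full span):
  R_A = w₀L/6 = (-9)·12/6 = -18 kN
  R_B = w₀L/3 = (-9)·12/3 = -36 kN
Load 2 — uniform load w=2 kN/m over full span:
  R_A = wL/2 = 2·12/2 = 12 kN
  R_B = wL/2 = 2·12/2 = 12 kN
Load 3 — point force P=16 kN at a=3 m (b=L-a=9):
  R_A = Pb/L = 16·9/12 = 12 kN
  R_B = Pa/L = 16·3/12 = 4 kN
Load 4 — point force P=16 kN at a=9 m (b=L-a=3):
  R_A = Pb/L = 16·3/12 = 4 kN
  R_B = Pa/L = 16·9/12 = 12 kN
Superposition: R_A = 10 kN, R_B = -8 kN

R_A = 10 kN, R_B = -8 kN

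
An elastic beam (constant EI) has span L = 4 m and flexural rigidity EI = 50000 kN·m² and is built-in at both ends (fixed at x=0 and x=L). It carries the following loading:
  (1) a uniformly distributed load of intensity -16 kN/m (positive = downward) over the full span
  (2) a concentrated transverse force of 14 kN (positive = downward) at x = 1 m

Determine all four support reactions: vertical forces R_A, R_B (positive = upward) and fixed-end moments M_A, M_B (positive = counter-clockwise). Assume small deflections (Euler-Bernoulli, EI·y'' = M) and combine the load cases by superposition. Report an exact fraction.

R_A = -323/16 kN, M_A = -323/24 kN·m, R_B = -477/16 kN, M_B = 449/24 kN·m

Load 1 — uniform load w=-16 kN/m over full span:
  R_A = wL/2 = (-16)·4/2 = -32 kN
  M_A = wL²/12 = (-16)·4²/12 = -64/3 kN·m
  R_B = wL/2 = (-16)·4/2 = -32 kN
  M_B = -wL²/12 = -(-16)·4²/12 = 64/3 kN·m
Load 2 — point force P=14 kN at a=1 m (b=L-a=3):
  R_A = Pb²(3a+b)/L³ = 14·3²·(3·1+3)/4³ = 189/16 kN
  M_A = Pab²/L² = 14·1·3²/4² = 63/8 kN·m
  R_B = Pa²(a+3b)/L³ = 14·1²·(1+3·3)/4³ = 35/16 kN
  M_B = -Pa²b/L² = -14·1²·3/4² = -21/8 kN·m
Superposition: R_A = -323/16 kN, M_A = -323/24 kN·m, R_B = -477/16 kN, M_B = 449/24 kN·m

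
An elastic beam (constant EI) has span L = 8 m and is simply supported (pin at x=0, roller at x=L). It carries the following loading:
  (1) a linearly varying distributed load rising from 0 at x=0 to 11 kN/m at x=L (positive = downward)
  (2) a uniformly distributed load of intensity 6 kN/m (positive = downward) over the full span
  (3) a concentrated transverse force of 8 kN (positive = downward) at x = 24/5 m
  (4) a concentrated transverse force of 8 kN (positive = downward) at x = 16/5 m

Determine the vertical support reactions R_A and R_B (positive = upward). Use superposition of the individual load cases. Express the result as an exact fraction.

Load 1 — triangular load w₀=11 kN/m (0→w₀ over full span):
  R_A = w₀L/6 = 11·8/6 = 44/3 kN
  R_B = w₀L/3 = 11·8/3 = 88/3 kN
Load 2 — uniform load w=6 kN/m over full span:
  R_A = wL/2 = 6·8/2 = 24 kN
  R_B = wL/2 = 6·8/2 = 24 kN
Load 3 — point force P=8 kN at a=24/5 m (b=L-a=16/5):
  R_A = Pb/L = 8·(16/5)/8 = 16/5 kN
  R_B = Pa/L = 8·(24/5)/8 = 24/5 kN
Load 4 — point force P=8 kN at a=16/5 m (b=L-a=24/5):
  R_A = Pb/L = 8·(24/5)/8 = 24/5 kN
  R_B = Pa/L = 8·(16/5)/8 = 16/5 kN
Superposition: R_A = 140/3 kN, R_B = 184/3 kN

R_A = 140/3 kN, R_B = 184/3 kN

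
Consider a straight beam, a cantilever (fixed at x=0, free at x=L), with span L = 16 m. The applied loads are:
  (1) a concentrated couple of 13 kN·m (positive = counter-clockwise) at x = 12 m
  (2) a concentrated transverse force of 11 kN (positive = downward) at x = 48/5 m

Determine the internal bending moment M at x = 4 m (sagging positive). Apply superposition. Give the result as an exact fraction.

Load 1 — applied couple M₀=13 kN·m at a=12 m (b=L-a=4):
  M_1 = M₀  [x≤a] = 13 = 13 kN·m
Load 2 — point force P=11 kN at a=48/5 m (b=L-a=32/5):
  M_2 = -P(a-x)  [x≤a] = -11·((48/5)-4) = -308/5 kN·m
Superposition: M = Σ M_i = -243/5 kN·m ≈ -48.600000 kN·m

M(4) = -243/5 kN·m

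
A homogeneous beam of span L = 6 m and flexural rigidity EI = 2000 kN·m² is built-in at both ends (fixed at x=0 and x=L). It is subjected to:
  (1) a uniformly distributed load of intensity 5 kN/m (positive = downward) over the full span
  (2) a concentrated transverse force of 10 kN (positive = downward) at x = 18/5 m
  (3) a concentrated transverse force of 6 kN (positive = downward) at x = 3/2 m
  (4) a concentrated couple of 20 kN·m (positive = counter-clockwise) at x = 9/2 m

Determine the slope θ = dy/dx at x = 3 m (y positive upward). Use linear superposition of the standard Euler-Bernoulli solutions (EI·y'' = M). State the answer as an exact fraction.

Load 1 — uniform load w=5 kN/m over full span:
  θ_1 = -wx(L-x)(L-2x)/(12EI) = -5·3·(6-3)·(6-2·3)/(12·2000) = 0 rad
Load 2 — point force P=10 kN at a=18/5 m (b=L-a=12/5):
  θ_2 = -Pb²x(2aL-(3a+b)x)/(2L³EI)  [x≤a] = -10·(12/5)²·3·(2·(18/5)·6-(3·(18/5)+(12/5))·3)/(2·6³·2000) = -9/12500 rad
Load 3 — point force P=6 kN at a=3/2 m (b=L-a=9/2):
  θ_3 = Pa²(L-x)(2bL-(3b+a)(L-x))/(2L³EI)  [x>a] = 6·(3/2)²·(6-3)·(2·(9/2)·6-(3·(9/2)+(3/2))·(6-3))/(2·6³·2000) = 27/64000 rad
Load 4 — applied couple M₀=20 kN·m at a=9/2 m (b=L-a=3/2):
  θ_4 = (R_Ax²/2 - M_Ax)/EI  [x≤a] with R_A=15/4, M_A=25/4 = ((15/4)·3²/2 - (25/4)·3)/2000 = -3/3200 rad
Superposition: θ = Σ θ_i = -1977/1600000 rad ≈ -0.001236 rad

θ(3) = -1977/1600000 rad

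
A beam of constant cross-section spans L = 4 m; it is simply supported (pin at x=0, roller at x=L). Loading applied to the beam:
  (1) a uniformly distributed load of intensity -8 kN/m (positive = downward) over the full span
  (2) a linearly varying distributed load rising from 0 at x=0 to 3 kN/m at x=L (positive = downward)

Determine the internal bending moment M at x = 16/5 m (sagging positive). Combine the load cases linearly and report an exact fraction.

M(16/5) = -992/125 kN·m

Load 1 — uniform load w=-8 kN/m over full span:
  M_1 = wx(L-x)/2 = (-8)·(16/5)·(4-(16/5))/2 = -256/25 kN·m
Load 2 — triangular load w₀=3 kN/m (0→w₀ over full span):
  M_2 = w₀Lx/6 - w₀x³/(6L) = 3·4·(16/5)/6 - 3·(16/5)³/(6·4) = 288/125 kN·m
Superposition: M = Σ M_i = -992/125 kN·m ≈ -7.936000 kN·m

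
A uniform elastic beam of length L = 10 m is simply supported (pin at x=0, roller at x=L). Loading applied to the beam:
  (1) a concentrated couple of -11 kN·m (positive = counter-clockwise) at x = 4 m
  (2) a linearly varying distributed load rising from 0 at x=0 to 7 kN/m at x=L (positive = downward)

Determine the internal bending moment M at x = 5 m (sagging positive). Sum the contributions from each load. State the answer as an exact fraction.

M(5) = 197/4 kN·m

Load 1 — applied couple M₀=-11 kN·m at a=4 m (b=L-a=6):
  M_1 = M₀x/L - M₀  [x>a] = (-11)·5/10 - (-11) = 11/2 kN·m
Load 2 — triangular load w₀=7 kN/m (0→w₀ over full span):
  M_2 = w₀Lx/6 - w₀x³/(6L) = 7·10·5/6 - 7·5³/(6·10) = 175/4 kN·m
Superposition: M = Σ M_i = 197/4 kN·m ≈ 49.250000 kN·m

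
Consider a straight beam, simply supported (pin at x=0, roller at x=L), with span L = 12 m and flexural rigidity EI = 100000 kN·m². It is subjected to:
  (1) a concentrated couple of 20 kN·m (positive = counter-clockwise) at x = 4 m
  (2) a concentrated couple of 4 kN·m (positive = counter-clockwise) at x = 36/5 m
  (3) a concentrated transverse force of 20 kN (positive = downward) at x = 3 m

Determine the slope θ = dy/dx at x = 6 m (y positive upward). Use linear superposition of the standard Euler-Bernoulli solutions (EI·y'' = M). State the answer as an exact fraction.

Load 1 — applied couple M₀=20 kN·m at a=4 m (b=L-a=8):
  θ_1 = (M₀x²/(2L)-M₀(x-a)+C₁)/EI  [x>a] with C₁=M₀(3b²-L²)/(6L)=40/3 = (20·6²/(2·12)-20·(6-4)+(40/3))/100000 = 1/30000 rad
Load 2 — applied couple M₀=4 kN·m at a=36/5 m (b=L-a=24/5):
  θ_2 = (M₀x²/(2L)+C₁)/EI  [x≤a] with C₁=M₀(3b²-L²)/(6L)=-104/25 = (4·6²/(2·12)+(-104/25))/100000 = 23/1250000 rad
Load 3 — point force P=20 kN at a=3 m (b=L-a=9):
  θ_3 = -Pa(2L²-6Lx+3x²+a²)/(6LEI)  [x>a] = -20·3·(2·12²-6·12·6+3·6²+3²)/(6·12·100000) = 9/40000 rad
Superposition: θ = Σ θ_i = 4151/15000000 rad ≈ 0.000277 rad

θ(6) = 4151/15000000 rad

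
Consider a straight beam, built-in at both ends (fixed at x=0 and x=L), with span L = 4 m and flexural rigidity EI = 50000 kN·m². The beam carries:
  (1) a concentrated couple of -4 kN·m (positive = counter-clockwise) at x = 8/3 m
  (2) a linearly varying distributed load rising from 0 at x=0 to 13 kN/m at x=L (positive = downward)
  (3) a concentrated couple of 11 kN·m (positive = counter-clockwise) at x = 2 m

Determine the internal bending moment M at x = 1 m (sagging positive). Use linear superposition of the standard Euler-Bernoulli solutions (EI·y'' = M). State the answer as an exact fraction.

M(1) = 17/10 kN·m

Load 1 — applied couple M₀=-4 kN·m at a=8/3 m (b=L-a=4/3):
  M_1 = R_Ax - M_A  [x≤a] with R_A=-4/3, M_A=-4/3 = (-4/3)·1 - (-4/3) = 0 kN·m
Load 2 — triangular load w₀=13 kN/m (0→w₀ over full span):
  M_2 = 3w₀Lx/20 - w₀L²/30 - w₀x³/(6L) = 3·13·4·1/20 - 13·4²/30 - 13·1³/(6·4) = 13/40 kN·m
Load 3 — applied couple M₀=11 kN·m at a=2 m (b=L-a=2):
  M_3 = R_Ax - M_A  [x≤a] with R_A=33/8, M_A=11/4 = (33/8)·1 - (11/4) = 11/8 kN·m
Superposition: M = Σ M_i = 17/10 kN·m ≈ 1.700000 kN·m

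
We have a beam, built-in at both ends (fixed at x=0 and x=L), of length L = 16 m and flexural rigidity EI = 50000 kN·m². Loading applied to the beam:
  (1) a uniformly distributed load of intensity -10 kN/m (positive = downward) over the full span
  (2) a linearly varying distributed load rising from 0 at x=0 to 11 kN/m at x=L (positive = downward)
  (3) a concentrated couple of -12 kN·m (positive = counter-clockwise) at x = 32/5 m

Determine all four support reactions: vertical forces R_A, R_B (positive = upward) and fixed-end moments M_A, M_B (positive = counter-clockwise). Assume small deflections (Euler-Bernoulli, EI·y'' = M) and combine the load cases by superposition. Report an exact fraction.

Load 1 — uniform load w=-10 kN/m over full span:
  R_A = wL/2 = (-10)·16/2 = -80 kN
  M_A = wL²/12 = (-10)·16²/12 = -640/3 kN·m
  R_B = wL/2 = (-10)·16/2 = -80 kN
  M_B = -wL²/12 = -(-10)·16²/12 = 640/3 kN·m
Load 2 — triangular load w₀=11 kN/m (0→w₀ over full span):
  R_A = 3w₀L/20 = 3·11·16/20 = 132/5 kN
  M_A = w₀L²/30 = 11·16²/30 = 1408/15 kN·m
  R_B = 7w₀L/20 = 7·11·16/20 = 308/5 kN
  M_B = -w₀L²/20 = -11·16²/20 = -704/5 kN·m
Load 3 — applied couple M₀=-12 kN·m at a=32/5 m (b=L-a=48/5):
  R_A = 6M₀ab/L³ = 6·(-12)·(32/5)·(48/5)/16³ = -27/25 kN
  M_A = M₀b(2a-b)/L² = (-12)·(48/5)·(2·(32/5)-(48/5))/16² = -36/25 kN·m
  R_B = -6M₀ab/L³ = -6·(-12)·(32/5)·(48/5)/16³ = 27/25 kN
  M_B = M₀a(2b-a)/L² = (-12)·(32/5)·(2·(48/5)-(32/5))/16² = -96/25 kN·m
Superposition: R_A = -1367/25 kN, M_A = -9068/75 kN·m, R_B = -433/25 kN, M_B = 5152/75 kN·m

R_A = -1367/25 kN, M_A = -9068/75 kN·m, R_B = -433/25 kN, M_B = 5152/75 kN·m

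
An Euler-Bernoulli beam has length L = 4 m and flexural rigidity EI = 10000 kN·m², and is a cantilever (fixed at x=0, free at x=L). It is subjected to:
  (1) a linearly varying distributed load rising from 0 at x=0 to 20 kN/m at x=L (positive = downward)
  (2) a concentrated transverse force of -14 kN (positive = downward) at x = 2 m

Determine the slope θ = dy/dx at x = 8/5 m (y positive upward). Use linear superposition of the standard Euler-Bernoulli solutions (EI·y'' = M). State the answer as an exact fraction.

θ(8/5) = -734/78125 rad

Load 1 — triangular load w₀=20 kN/m (0→w₀ over full span):
  θ_1 = (w₀Lx²/4-w₀L²x/3-w₀x⁴/(24L))/EI = (20·4·(8/5)²/4-20·4²·(8/5)/3-20·(8/5)⁴/(24·4))/10000 = -944/78125 rad
Load 2 — point force P=-14 kN at a=2 m (b=L-a=2):
  θ_2 = -Px(2a-x)/(2EI)  [x≤a] = -(-14)·(8/5)·(2·2-(8/5))/(2·10000) = 42/15625 rad
Superposition: θ = Σ θ_i = -734/78125 rad ≈ -0.009395 rad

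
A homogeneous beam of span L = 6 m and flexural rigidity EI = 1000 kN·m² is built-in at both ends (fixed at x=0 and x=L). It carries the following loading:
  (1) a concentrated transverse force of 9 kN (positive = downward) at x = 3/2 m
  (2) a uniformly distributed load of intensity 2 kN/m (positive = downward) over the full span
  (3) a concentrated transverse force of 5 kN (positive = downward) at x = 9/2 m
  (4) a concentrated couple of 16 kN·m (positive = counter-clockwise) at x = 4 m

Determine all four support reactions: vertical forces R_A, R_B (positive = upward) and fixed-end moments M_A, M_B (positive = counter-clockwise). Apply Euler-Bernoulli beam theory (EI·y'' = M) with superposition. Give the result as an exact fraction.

R_A = 1291/72 kN, M_A = 61/3 kN·m, R_B = 581/72 kN, M_B = -51/4 kN·m

Load 1 — point force P=9 kN at a=3/2 m (b=L-a=9/2):
  R_A = Pb²(3a+b)/L³ = 9·(9/2)²·(3·(3/2)+(9/2))/6³ = 243/32 kN
  M_A = Pab²/L² = 9·(3/2)·(9/2)²/6² = 243/32 kN·m
  R_B = Pa²(a+3b)/L³ = 9·(3/2)²·((3/2)+3·(9/2))/6³ = 45/32 kN
  M_B = -Pa²b/L² = -9·(3/2)²·(9/2)/6² = -81/32 kN·m
Load 2 — uniform load w=2 kN/m over full span:
  R_A = wL/2 = 2·6/2 = 6 kN
  M_A = wL²/12 = 2·6²/12 = 6 kN·m
  R_B = wL/2 = 2·6/2 = 6 kN
  M_B = -wL²/12 = -2·6²/12 = -6 kN·m
Load 3 — point force P=5 kN at a=9/2 m (b=L-a=3/2):
  R_A = Pb²(3a+b)/L³ = 5·(3/2)²·(3·(9/2)+(3/2))/6³ = 25/32 kN
  M_A = Pab²/L² = 5·(9/2)·(3/2)²/6² = 45/32 kN·m
  R_B = Pa²(a+3b)/L³ = 5·(9/2)²·((9/2)+3·(3/2))/6³ = 135/32 kN
  M_B = -Pa²b/L² = -5·(9/2)²·(3/2)/6² = -135/32 kN·m
Load 4 — applied couple M₀=16 kN·m at a=4 m (b=L-a=2):
  R_A = 6M₀ab/L³ = 6·16·4·2/6³ = 32/9 kN
  M_A = M₀b(2a-b)/L² = 16·2·(2·4-2)/6² = 16/3 kN·m
  R_B = -6M₀ab/L³ = -6·16·4·2/6³ = -32/9 kN
  M_B = M₀a(2b-a)/L² = 16·4·(2·2-4)/6² = 0 kN·m
Superposition: R_A = 1291/72 kN, M_A = 61/3 kN·m, R_B = 581/72 kN, M_B = -51/4 kN·m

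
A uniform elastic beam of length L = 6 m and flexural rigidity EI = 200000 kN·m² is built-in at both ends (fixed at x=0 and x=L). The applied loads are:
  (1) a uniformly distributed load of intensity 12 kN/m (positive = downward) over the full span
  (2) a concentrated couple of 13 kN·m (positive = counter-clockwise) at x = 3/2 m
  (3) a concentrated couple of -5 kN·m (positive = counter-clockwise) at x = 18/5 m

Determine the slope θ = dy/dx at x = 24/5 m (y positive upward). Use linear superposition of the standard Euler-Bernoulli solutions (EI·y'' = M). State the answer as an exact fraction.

Load 1 — uniform load w=12 kN/m over full span:
  θ_1 = -wx(L-x)(L-2x)/(12EI) = -12·(24/5)·(6-(24/5))·(6-2·(24/5))/(12·200000) = 81/781250 rad
Load 2 — applied couple M₀=13 kN·m at a=3/2 m (b=L-a=9/2):
  θ_2 = (R_Ax²/2 - M_Ax - M₀(x-a))/EI  [x>a] with R_A=39/16, M_A=-39/16 = ((39/16)·(24/5)²/2 - (-39/16)·(24/5) - 13·((24/5)-(3/2)))/200000 = -39/2500000 rad
Load 3 — applied couple M₀=-5 kN·m at a=18/5 m (b=L-a=12/5):
  θ_3 = (R_Ax²/2 - M_Ax - M₀(x-a))/EI  [x>a] with R_A=-6/5, M_A=-8/5 = ((-6/5)·(24/5)²/2 - (-8/5)·(24/5) - (-5)·((24/5)-(18/5)))/200000 = -9/12500000 rad
Superposition: θ = Σ θ_i = 273/3125000 rad ≈ 0.000087 rad

θ(24/5) = 273/3125000 rad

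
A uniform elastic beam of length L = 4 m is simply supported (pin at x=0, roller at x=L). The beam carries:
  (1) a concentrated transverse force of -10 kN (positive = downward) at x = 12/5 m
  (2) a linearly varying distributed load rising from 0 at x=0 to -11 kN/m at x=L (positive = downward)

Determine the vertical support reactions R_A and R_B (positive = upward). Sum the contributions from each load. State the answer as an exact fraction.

R_A = -34/3 kN, R_B = -62/3 kN

Load 1 — point force P=-10 kN at a=12/5 m (b=L-a=8/5):
  R_A = Pb/L = (-10)·(8/5)/4 = -4 kN
  R_B = Pa/L = (-10)·(12/5)/4 = -6 kN
Load 2 — triangular load w₀=-11 kN/m (0→w₀ over full span):
  R_A = w₀L/6 = (-11)·4/6 = -22/3 kN
  R_B = w₀L/3 = (-11)·4/3 = -44/3 kN
Superposition: R_A = -34/3 kN, R_B = -62/3 kN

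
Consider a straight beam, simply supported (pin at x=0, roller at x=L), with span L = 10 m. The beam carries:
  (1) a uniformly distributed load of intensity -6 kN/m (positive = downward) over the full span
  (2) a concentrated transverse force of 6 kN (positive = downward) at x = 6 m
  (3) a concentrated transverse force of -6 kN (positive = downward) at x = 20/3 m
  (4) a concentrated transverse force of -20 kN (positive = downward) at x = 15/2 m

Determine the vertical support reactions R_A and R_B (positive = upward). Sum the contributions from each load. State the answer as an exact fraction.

Load 1 — uniform load w=-6 kN/m over full span:
  R_A = wL/2 = (-6)·10/2 = -30 kN
  R_B = wL/2 = (-6)·10/2 = -30 kN
Load 2 — point force P=6 kN at a=6 m (b=L-a=4):
  R_A = Pb/L = 6·4/10 = 12/5 kN
  R_B = Pa/L = 6·6/10 = 18/5 kN
Load 3 — point force P=-6 kN at a=20/3 m (b=L-a=10/3):
  R_A = Pb/L = (-6)·(10/3)/10 = -2 kN
  R_B = Pa/L = (-6)·(20/3)/10 = -4 kN
Load 4 — point force P=-20 kN at a=15/2 m (b=L-a=5/2):
  R_A = Pb/L = (-20)·(5/2)/10 = -5 kN
  R_B = Pa/L = (-20)·(15/2)/10 = -15 kN
Superposition: R_A = -173/5 kN, R_B = -227/5 kN

R_A = -173/5 kN, R_B = -227/5 kN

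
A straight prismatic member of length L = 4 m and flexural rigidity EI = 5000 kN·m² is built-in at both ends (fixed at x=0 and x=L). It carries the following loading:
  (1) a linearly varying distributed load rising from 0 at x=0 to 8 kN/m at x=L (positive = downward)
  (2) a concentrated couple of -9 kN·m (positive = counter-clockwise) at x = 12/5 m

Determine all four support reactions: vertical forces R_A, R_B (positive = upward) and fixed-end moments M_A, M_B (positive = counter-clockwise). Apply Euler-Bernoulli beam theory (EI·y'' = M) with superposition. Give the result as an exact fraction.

R_A = 39/25 kN, M_A = 104/75 kN·m, R_B = 361/25 kN, M_B = -187/25 kN·m

Load 1 — triangular load w₀=8 kN/m (0→w₀ over full span):
  R_A = 3w₀L/20 = 3·8·4/20 = 24/5 kN
  M_A = w₀L²/30 = 8·4²/30 = 64/15 kN·m
  R_B = 7w₀L/20 = 7·8·4/20 = 56/5 kN
  M_B = -w₀L²/20 = -8·4²/20 = -32/5 kN·m
Load 2 — applied couple M₀=-9 kN·m at a=12/5 m (b=L-a=8/5):
  R_A = 6M₀ab/L³ = 6·(-9)·(12/5)·(8/5)/4³ = -81/25 kN
  M_A = M₀b(2a-b)/L² = (-9)·(8/5)·(2·(12/5)-(8/5))/4² = -72/25 kN·m
  R_B = -6M₀ab/L³ = -6·(-9)·(12/5)·(8/5)/4³ = 81/25 kN
  M_B = M₀a(2b-a)/L² = (-9)·(12/5)·(2·(8/5)-(12/5))/4² = -27/25 kN·m
Superposition: R_A = 39/25 kN, M_A = 104/75 kN·m, R_B = 361/25 kN, M_B = -187/25 kN·m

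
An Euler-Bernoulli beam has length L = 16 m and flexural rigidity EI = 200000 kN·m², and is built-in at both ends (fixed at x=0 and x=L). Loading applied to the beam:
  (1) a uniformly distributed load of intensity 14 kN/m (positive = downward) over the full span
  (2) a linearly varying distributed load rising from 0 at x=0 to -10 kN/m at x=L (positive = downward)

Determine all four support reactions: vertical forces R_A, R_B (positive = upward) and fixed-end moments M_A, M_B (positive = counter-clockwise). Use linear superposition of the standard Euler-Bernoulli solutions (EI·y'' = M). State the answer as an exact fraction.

Load 1 — uniform load w=14 kN/m over full span:
  R_A = wL/2 = 14·16/2 = 112 kN
  M_A = wL²/12 = 14·16²/12 = 896/3 kN·m
  R_B = wL/2 = 14·16/2 = 112 kN
  M_B = -wL²/12 = -14·16²/12 = -896/3 kN·m
Load 2 — triangular load w₀=-10 kN/m (0→w₀ over full span):
  R_A = 3w₀L/20 = 3·(-10)·16/20 = -24 kN
  M_A = w₀L²/30 = (-10)·16²/30 = -256/3 kN·m
  R_B = 7w₀L/20 = 7·(-10)·16/20 = -56 kN
  M_B = -w₀L²/20 = -(-10)·16²/20 = 128 kN·m
Superposition: R_A = 88 kN, M_A = 640/3 kN·m, R_B = 56 kN, M_B = -512/3 kN·m

R_A = 88 kN, M_A = 640/3 kN·m, R_B = 56 kN, M_B = -512/3 kN·m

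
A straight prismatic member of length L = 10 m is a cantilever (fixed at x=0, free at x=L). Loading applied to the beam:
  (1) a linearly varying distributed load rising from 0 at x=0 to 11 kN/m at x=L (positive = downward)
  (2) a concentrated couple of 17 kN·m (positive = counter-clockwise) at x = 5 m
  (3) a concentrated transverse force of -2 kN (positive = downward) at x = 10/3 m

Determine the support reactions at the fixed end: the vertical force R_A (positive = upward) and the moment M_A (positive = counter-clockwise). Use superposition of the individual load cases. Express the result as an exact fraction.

Load 1 — triangular load w₀=11 kN/m (0→w₀ over full span):
  R_A = w₀L/2 = 11·10/2 = 55 kN
  M_A = w₀L²/3 = 11·10²/3 = 1100/3 kN·m
Load 2 — applied couple M₀=17 kN·m at a=5 m (b=L-a=5):
  R_A = 0 kN
  M_A = -M₀ = -17 kN·m
Load 3 — point force P=-2 kN at a=10/3 m (b=L-a=20/3):
  R_A = P = (-2) = -2 kN
  M_A = Pa = (-2)·(10/3) = -20/3 kN·m
Superposition: R_A = 53 kN, M_A = 343 kN·m

R_A = 53 kN, M_A = 343 kN·m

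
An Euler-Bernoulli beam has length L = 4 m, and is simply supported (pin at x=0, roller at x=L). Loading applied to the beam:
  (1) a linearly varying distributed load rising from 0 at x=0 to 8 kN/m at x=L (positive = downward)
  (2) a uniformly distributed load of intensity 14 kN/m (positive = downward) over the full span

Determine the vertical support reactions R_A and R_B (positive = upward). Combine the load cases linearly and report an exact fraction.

Load 1 — triangular load w₀=8 kN/m (0→w₀ over full span):
  R_A = w₀L/6 = 8·4/6 = 16/3 kN
  R_B = w₀L/3 = 8·4/3 = 32/3 kN
Load 2 — uniform load w=14 kN/m over full span:
  R_A = wL/2 = 14·4/2 = 28 kN
  R_B = wL/2 = 14·4/2 = 28 kN
Superposition: R_A = 100/3 kN, R_B = 116/3 kN

R_A = 100/3 kN, R_B = 116/3 kN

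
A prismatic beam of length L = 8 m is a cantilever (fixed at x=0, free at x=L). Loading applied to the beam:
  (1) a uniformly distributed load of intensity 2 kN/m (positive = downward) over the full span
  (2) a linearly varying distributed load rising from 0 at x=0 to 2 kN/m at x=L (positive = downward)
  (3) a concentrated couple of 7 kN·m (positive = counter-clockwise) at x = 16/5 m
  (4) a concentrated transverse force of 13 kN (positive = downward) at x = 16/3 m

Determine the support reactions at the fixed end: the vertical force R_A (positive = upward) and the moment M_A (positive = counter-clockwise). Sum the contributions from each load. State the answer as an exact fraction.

Load 1 — uniform load w=2 kN/m over full span:
  R_A = wL = 2·8 = 16 kN
  M_A = wL²/2 = 2·8²/2 = 64 kN·m
Load 2 — triangular load w₀=2 kN/m (0→w₀ over full span):
  R_A = w₀L/2 = 2·8/2 = 8 kN
  M_A = w₀L²/3 = 2·8²/3 = 128/3 kN·m
Load 3 — applied couple M₀=7 kN·m at a=16/5 m (b=L-a=24/5):
  R_A = 0 kN
  M_A = -M₀ = -7 kN·m
Load 4 — point force P=13 kN at a=16/3 m (b=L-a=8/3):
  R_A = P = 13 kN
  M_A = Pa = 13·(16/3) = 208/3 kN·m
Superposition: R_A = 37 kN, M_A = 169 kN·m

R_A = 37 kN, M_A = 169 kN·m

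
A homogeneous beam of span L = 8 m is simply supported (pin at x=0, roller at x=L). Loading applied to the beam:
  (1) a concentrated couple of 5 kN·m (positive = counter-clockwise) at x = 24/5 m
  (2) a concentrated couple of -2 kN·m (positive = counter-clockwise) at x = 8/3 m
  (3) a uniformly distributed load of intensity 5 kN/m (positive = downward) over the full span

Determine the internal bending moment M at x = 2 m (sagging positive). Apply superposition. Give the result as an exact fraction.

M(2) = 123/4 kN·m

Load 1 — applied couple M₀=5 kN·m at a=24/5 m (b=L-a=16/5):
  M_1 = M₀x/L  [x≤a] = 5·2/8 = 5/4 kN·m
Load 2 — applied couple M₀=-2 kN·m at a=8/3 m (b=L-a=16/3):
  M_2 = M₀x/L  [x≤a] = (-2)·2/8 = -1/2 kN·m
Load 3 — uniform load w=5 kN/m over full span:
  M_3 = wx(L-x)/2 = 5·2·(8-2)/2 = 30 kN·m
Superposition: M = Σ M_i = 123/4 kN·m ≈ 30.750000 kN·m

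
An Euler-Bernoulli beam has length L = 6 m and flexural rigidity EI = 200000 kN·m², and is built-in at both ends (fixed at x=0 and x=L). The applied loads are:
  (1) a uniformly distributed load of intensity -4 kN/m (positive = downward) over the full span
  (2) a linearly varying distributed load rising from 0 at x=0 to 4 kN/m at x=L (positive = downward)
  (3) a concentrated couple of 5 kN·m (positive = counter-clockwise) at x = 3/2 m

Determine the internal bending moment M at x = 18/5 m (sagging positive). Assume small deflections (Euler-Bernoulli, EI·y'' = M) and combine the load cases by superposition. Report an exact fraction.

Load 1 — uniform load w=-4 kN/m over full span:
  M_1 = wLx/2 - wL²/12 - wx²/2 = (-4)·6·(18/5)/2 - (-4)·6²/12 - (-4)·(18/5)²/2 = -132/25 kN·m
Load 2 — triangular load w₀=4 kN/m (0→w₀ over full span):
  M_2 = 3w₀Lx/20 - w₀L²/30 - w₀x³/(6L) = 3·4·6·(18/5)/20 - 4·6²/30 - 4·(18/5)³/(6·6) = 372/125 kN·m
Load 3 — applied couple M₀=5 kN·m at a=3/2 m (b=L-a=9/2):
  M_3 = R_Ax - M_A - M₀  [x>a] with R_A=15/16, M_A=-15/16 = (15/16)·(18/5) - (-15/16) - 5 = -11/16 kN·m
Superposition: M = Σ M_i = -5983/2000 kN·m ≈ -2.991500 kN·m

M(18/5) = -5983/2000 kN·m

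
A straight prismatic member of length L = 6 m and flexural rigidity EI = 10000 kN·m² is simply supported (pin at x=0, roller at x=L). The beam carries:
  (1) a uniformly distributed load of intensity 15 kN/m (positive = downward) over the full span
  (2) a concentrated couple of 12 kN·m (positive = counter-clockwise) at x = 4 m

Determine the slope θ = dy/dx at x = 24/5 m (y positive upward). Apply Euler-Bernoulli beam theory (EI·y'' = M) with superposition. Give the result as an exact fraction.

θ(24/5) = 2809/250000 rad

Load 1 — uniform load w=15 kN/m over full span:
  θ_1 = -w(L³-6Lx²+4x³)/(24EI) = -15·(6³-6·6·(24/5)²+4·(24/5)³)/(24·10000) = 2673/250000 rad
Load 2 — applied couple M₀=12 kN·m at a=4 m (b=L-a=2):
  θ_2 = (M₀x²/(2L)-M₀(x-a)+C₁)/EI  [x>a] with C₁=M₀(3b²-L²)/(6L)=-8 = (12·(24/5)²/(2·6)-12·((24/5)-4)+(-8))/10000 = 17/31250 rad
Superposition: θ = Σ θ_i = 2809/250000 rad ≈ 0.011236 rad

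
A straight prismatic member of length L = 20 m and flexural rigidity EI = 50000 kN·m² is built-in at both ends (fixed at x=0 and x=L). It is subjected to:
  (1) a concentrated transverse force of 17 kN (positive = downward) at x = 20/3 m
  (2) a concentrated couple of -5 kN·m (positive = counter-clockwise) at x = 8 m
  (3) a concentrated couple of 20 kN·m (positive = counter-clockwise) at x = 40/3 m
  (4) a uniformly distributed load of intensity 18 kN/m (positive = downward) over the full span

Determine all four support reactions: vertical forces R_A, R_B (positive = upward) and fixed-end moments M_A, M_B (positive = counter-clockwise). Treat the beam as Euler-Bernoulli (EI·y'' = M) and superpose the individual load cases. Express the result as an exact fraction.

Load 1 — point force P=17 kN at a=20/3 m (b=L-a=40/3):
  R_A = Pb²(3a+b)/L³ = 17·(40/3)²·(3·(20/3)+(40/3))/20³ = 340/27 kN
  M_A = Pab²/L² = 17·(20/3)·(40/3)²/20² = 1360/27 kN·m
  R_B = Pa²(a+3b)/L³ = 17·(20/3)²·((20/3)+3·(40/3))/20³ = 119/27 kN
  M_B = -Pa²b/L² = -17·(20/3)²·(40/3)/20² = -680/27 kN·m
Load 2 — applied couple M₀=-5 kN·m at a=8 m (b=L-a=12):
  R_A = 6M₀ab/L³ = 6·(-5)·8·12/20³ = -9/25 kN
  M_A = M₀b(2a-b)/L² = (-5)·12·(2·8-12)/20² = -3/5 kN·m
  R_B = -6M₀ab/L³ = -6·(-5)·8·12/20³ = 9/25 kN
  M_B = M₀a(2b-a)/L² = (-5)·8·(2·12-8)/20² = -8/5 kN·m
Load 3 — applied couple M₀=20 kN·m at a=40/3 m (b=L-a=20/3):
  R_A = 6M₀ab/L³ = 6·20·(40/3)·(20/3)/20³ = 4/3 kN
  M_A = M₀b(2a-b)/L² = 20·(20/3)·(2·(40/3)-(20/3))/20² = 20/3 kN·m
  R_B = -6M₀ab/L³ = -6·20·(40/3)·(20/3)/20³ = -4/3 kN
  M_B = M₀a(2b-a)/L² = 20·(40/3)·(2·(20/3)-(40/3))/20² = 0 kN·m
Load 4 — uniform load w=18 kN/m over full span:
  R_A = wL/2 = 18·20/2 = 180 kN
  M_A = wL²/12 = 18·20²/12 = 600 kN·m
  R_B = wL/2 = 18·20/2 = 180 kN
  M_B = -wL²/12 = -18·20²/12 = -600 kN·m
Superposition: R_A = 130657/675 kN, M_A = 88619/135 kN·m, R_B = 123818/675 kN, M_B = -84616/135 kN·m

R_A = 130657/675 kN, M_A = 88619/135 kN·m, R_B = 123818/675 kN, M_B = -84616/135 kN·m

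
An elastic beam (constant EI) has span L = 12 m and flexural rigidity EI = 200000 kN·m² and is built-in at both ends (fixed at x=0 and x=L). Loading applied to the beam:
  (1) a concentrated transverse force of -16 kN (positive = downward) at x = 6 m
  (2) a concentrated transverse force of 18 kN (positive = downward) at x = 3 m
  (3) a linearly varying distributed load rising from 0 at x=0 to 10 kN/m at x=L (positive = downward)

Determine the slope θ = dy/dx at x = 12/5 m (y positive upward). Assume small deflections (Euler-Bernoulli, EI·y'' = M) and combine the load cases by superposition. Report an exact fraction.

Load 1 — point force P=-16 kN at a=6 m (b=L-a=6):
  θ_1 = -Pb²x(2aL-(3a+b)x)/(2L³EI)  [x≤a] = -(-16)·6²·(12/5)·(2·6·12-(3·6+6)·(12/5))/(2·12³·200000) = 27/156250 rad
Load 2 — point force P=18 kN at a=3 m (b=L-a=9):
  θ_2 = -Pb²x(2aL-(3a+b)x)/(2L³EI)  [x≤a] = -18·9²·(12/5)·(2·3·12-(3·3+9)·(12/5))/(2·12³·200000) = -729/5000000 rad
Load 3 — triangular load w₀=10 kN/m (0→w₀ over full span):
  θ_3 = -w₀(2x(L-x)(L-2x)(x+2L)+x²(L-x)²)/(120LEI) = -10·(2·(12/5)·(12-(12/5))·(12-2·(12/5))·((12/5)+2·12)+(12/5)²·(12-(12/5))²)/(120·12·200000) = -126/390625 rad
Superposition: θ = Σ θ_i = -7389/25000000 rad ≈ -0.000296 rad

θ(12/5) = -7389/25000000 rad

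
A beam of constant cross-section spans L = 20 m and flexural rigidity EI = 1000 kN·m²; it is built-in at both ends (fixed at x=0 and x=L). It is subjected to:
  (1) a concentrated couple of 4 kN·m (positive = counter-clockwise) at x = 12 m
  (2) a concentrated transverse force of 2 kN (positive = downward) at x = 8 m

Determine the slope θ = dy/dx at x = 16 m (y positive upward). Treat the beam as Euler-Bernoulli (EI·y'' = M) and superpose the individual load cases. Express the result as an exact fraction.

θ(16) = 158/15625 rad

Load 1 — applied couple M₀=4 kN·m at a=12 m (b=L-a=8):
  θ_1 = (R_Ax²/2 - M_Ax - M₀(x-a))/EI  [x>a] with R_A=36/125, M_A=32/25 = ((36/125)·16²/2 - (32/25)·16 - 4·(16-12))/1000 = 6/15625 rad
Load 2 — point force P=2 kN at a=8 m (b=L-a=12):
  θ_2 = Pa²(L-x)(2bL-(3b+a)(L-x))/(2L³EI)  [x>a] = 2·8²·(20-16)·(2·12·20-(3·12+8)·(20-16))/(2·20³·1000) = 152/15625 rad
Superposition: θ = Σ θ_i = 158/15625 rad ≈ 0.010112 rad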